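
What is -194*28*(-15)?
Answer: 81480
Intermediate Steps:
-194*28*(-15) = -5432*(-15) = 81480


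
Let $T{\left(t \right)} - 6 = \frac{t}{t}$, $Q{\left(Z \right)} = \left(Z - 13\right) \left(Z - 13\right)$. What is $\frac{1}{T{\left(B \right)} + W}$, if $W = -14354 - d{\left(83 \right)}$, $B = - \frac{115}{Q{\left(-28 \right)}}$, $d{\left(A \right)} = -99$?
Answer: $- \frac{1}{14248} \approx -7.0185 \cdot 10^{-5}$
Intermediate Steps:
$Q{\left(Z \right)} = \left(-13 + Z\right)^{2}$ ($Q{\left(Z \right)} = \left(-13 + Z\right) \left(-13 + Z\right) = \left(-13 + Z\right)^{2}$)
$B = - \frac{115}{1681}$ ($B = - \frac{115}{\left(-13 - 28\right)^{2}} = - \frac{115}{\left(-41\right)^{2}} = - \frac{115}{1681} \approx -0.068412$)
$W = -14255$ ($W = -14354 - -99 = -14354 + 99 = -14255$)
$T{\left(t \right)} = 7$ ($T{\left(t \right)} = 6 + \frac{t}{t} = 6 + 1 = 7$)
$\frac{1}{T{\left(B \right)} + W} = \frac{1}{7 - 14255} = \frac{1}{-14248} = - \frac{1}{14248}$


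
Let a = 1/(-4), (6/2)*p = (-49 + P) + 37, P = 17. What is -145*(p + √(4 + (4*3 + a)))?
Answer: -725/3 - 435*√7/2 ≈ -817.12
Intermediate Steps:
p = 5/3 (p = ((-49 + 17) + 37)/3 = (-32 + 37)/3 = (⅓)*5 = 5/3 ≈ 1.6667)
a = -¼ ≈ -0.25000
-145*(p + √(4 + (4*3 + a))) = -145*(5/3 + √(4 + (4*3 - ¼))) = -145*(5/3 + √(4 + (12 - ¼))) = -145*(5/3 + √(4 + 47/4)) = -145*(5/3 + √(63/4)) = -145*(5/3 + 3*√7/2) = -725/3 - 435*√7/2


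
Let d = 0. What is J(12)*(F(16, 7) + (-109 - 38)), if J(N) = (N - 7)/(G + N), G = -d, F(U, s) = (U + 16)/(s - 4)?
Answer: -2045/36 ≈ -56.806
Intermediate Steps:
F(U, s) = (16 + U)/(-4 + s)
G = 0 (G = -1*0 = 0)
J(N) = (-7 + N)/N (J(N) = (N - 7)/(0 + N) = (-7 + N)/N)
J(12)*(F(16, 7) + (-109 - 38)) = ((-7 + 12)/12)*((16 + 16)/(-4 + 7) + (-109 - 38)) = ((1/12)*5)*(32/3 - 147) = 5*((⅓)*32 - 147)/12 = 5*(32/3 - 147)/12 = (5/12)*(-409/3) = -2045/36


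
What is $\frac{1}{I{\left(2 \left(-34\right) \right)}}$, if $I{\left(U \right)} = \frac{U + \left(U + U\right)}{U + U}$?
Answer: $\frac{2}{3} \approx 0.66667$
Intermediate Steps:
$I{\left(U \right)} = \frac{3}{2}$ ($I{\left(U \right)} = \frac{U + 2 U}{2 U} = 3 U \frac{1}{2 U} = \frac{3}{2}$)
$\frac{1}{I{\left(2 \left(-34\right) \right)}} = \frac{1}{\frac{3}{2}} = \frac{2}{3}$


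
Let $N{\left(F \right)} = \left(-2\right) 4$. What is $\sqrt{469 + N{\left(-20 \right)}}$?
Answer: $\sqrt{461} \approx 21.471$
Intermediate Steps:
$N{\left(F \right)} = -8$
$\sqrt{469 + N{\left(-20 \right)}} = \sqrt{469 - 8} = \sqrt{461}$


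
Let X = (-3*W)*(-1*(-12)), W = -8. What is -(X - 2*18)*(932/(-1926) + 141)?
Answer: -3788876/107 ≈ -35410.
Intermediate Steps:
X = 288 (X = (-3*(-8))*(-1*(-12)) = 24*12 = 288)
-(X - 2*18)*(932/(-1926) + 141) = -(288 - 2*18)*(932/(-1926) + 141) = -(288 - 36)*(932*(-1/1926) + 141) = -252*(-466/963 + 141) = -252*135317/963 = -1*3788876/107 = -3788876/107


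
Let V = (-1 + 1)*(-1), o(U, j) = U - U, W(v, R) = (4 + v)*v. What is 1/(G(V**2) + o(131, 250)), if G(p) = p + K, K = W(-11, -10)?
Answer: 1/77 ≈ 0.012987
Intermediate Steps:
W(v, R) = v*(4 + v)
K = 77 (K = -11*(4 - 11) = -11*(-7) = 77)
o(U, j) = 0
V = 0 (V = 0*(-1) = 0)
G(p) = 77 + p (G(p) = p + 77 = 77 + p)
1/(G(V**2) + o(131, 250)) = 1/((77 + 0**2) + 0) = 1/((77 + 0) + 0) = 1/(77 + 0) = 1/77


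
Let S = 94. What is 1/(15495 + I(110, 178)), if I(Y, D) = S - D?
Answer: 1/15411 ≈ 6.4889e-5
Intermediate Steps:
I(Y, D) = 94 - D
1/(15495 + I(110, 178)) = 1/(15495 + (94 - 1*178)) = 1/(15495 + (94 - 178)) = 1/(15495 - 84) = 1/15411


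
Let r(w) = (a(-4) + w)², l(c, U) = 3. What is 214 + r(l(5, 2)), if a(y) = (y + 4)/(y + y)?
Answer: 223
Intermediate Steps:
a(y) = (4 + y)/(2*y) (a(y) = (4 + y)/((2*y)) = (4 + y)*(1/(2*y)) = (4 + y)/(2*y))
r(w) = w² (r(w) = ((½)*(4 - 4)/(-4) + w)² = ((½)*(-¼)*0 + w)² = (0 + w)² = w²)
214 + r(l(5, 2)) = 214 + 3² = 214 + 9 = 223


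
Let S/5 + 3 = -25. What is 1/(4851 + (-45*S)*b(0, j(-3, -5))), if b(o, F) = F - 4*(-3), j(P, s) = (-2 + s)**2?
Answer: 1/389151 ≈ 2.5697e-6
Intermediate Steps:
S = -140 (S = -15 + 5*(-25) = -15 - 125 = -140)
b(o, F) = 12 + F (b(o, F) = F + 12 = 12 + F)
1/(4851 + (-45*S)*b(0, j(-3, -5))) = 1/(4851 + (-45*(-140))*(12 + (-2 - 5)**2)) = 1/(4851 + 6300*(12 + (-7)**2)) = 1/(4851 + 6300*(12 + 49)) = 1/(4851 + 6300*61) = 1/(4851 + 384300) = 1/389151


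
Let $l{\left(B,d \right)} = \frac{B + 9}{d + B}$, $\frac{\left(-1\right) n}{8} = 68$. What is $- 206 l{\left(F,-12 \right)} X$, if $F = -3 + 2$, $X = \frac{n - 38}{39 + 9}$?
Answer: $- \frac{19982}{13} \approx -1537.1$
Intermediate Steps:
$n = -544$ ($n = \left(-8\right) 68 = -544$)
$X = - \frac{97}{8}$ ($X = \frac{-544 - 38}{39 + 9} = - \frac{582}{48} = \left(-582\right) \frac{1}{48} = - \frac{97}{8} \approx -12.125$)
$F = -1$
$l{\left(B,d \right)} = \frac{9 + B}{B + d}$
$- 206 l{\left(F,-12 \right)} X = - 206 \frac{9 - 1}{-1 - 12} \left(- \frac{97}{8}\right) = - 206 \frac{1}{-13} \cdot 8 \left(- \frac{97}{8}\right) = - 206 \left(\left(- \frac{1}{13}\right) 8\right) \left(- \frac{97}{8}\right) = \left(-206\right) \left(- \frac{8}{13}\right) \left(- \frac{97}{8}\right) = \frac{1648}{13} \left(- \frac{97}{8}\right) = - \frac{19982}{13}$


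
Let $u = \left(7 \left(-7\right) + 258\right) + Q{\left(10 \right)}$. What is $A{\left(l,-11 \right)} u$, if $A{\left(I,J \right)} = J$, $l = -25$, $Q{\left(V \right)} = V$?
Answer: $-2409$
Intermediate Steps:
$u = 219$ ($u = \left(7 \left(-7\right) + 258\right) + 10 = \left(-49 + 258\right) + 10 = 209 + 10 = 219$)
$A{\left(l,-11 \right)} u = \left(-11\right) 219 = -2409$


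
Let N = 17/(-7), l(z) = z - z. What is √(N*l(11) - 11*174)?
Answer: I*√1914 ≈ 43.749*I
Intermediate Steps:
l(z) = 0
N = -17/7 (N = 17*(-⅐) = -17/7 ≈ -2.4286)
√(N*l(11) - 11*174) = √(-17/7*0 - 11*174) = √(0 - 1914) = √(-1914) = I*√1914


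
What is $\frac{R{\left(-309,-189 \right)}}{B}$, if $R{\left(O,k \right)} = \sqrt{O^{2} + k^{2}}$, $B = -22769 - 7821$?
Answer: $- \frac{3 \sqrt{14578}}{30590} \approx -0.011841$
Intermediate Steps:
$B = -30590$ ($B = -22769 - 7821 = -30590$)
$\frac{R{\left(-309,-189 \right)}}{B} = \frac{\sqrt{\left(-309\right)^{2} + \left(-189\right)^{2}}}{-30590} = \sqrt{95481 + 35721} \left(- \frac{1}{30590}\right) = \sqrt{131202} \left(- \frac{1}{30590}\right) = 3 \sqrt{14578} \left(- \frac{1}{30590}\right) = - \frac{3 \sqrt{14578}}{30590}$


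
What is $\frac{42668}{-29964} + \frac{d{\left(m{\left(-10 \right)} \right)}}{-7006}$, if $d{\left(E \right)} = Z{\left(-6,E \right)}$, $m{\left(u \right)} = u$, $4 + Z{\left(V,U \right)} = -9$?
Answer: $- \frac{74635619}{52481946} \approx -1.4221$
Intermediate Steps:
$Z{\left(V,U \right)} = -13$ ($Z{\left(V,U \right)} = -4 - 9 = -13$)
$d{\left(E \right)} = -13$
$\frac{42668}{-29964} + \frac{d{\left(m{\left(-10 \right)} \right)}}{-7006} = \frac{42668}{-29964} - \frac{13}{-7006} = 42668 \left(- \frac{1}{29964}\right) - - \frac{13}{7006} = - \frac{10667}{7491} + \frac{13}{7006} = - \frac{74635619}{52481946}$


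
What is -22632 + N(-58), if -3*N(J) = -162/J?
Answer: -656355/29 ≈ -22633.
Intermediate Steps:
N(J) = 54/J (N(J) = -(-54)/J = 54/J)
-22632 + N(-58) = -22632 + 54/(-58) = -22632 + 54*(-1/58) = -22632 - 27/29 = -656355/29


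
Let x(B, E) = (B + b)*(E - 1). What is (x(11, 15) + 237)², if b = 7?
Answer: 239121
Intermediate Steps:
x(B, E) = (-1 + E)*(7 + B) (x(B, E) = (B + 7)*(E - 1) = (7 + B)*(-1 + E) = (-1 + E)*(7 + B))
(x(11, 15) + 237)² = ((-7 - 1*11 + 7*15 + 11*15) + 237)² = ((-7 - 11 + 105 + 165) + 237)² = (252 + 237)² = 489² = 239121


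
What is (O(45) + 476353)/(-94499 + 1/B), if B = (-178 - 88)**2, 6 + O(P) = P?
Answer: -33707592352/6686371243 ≈ -5.0412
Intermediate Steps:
O(P) = -6 + P
B = 70756 (B = (-266)**2 = 70756)
(O(45) + 476353)/(-94499 + 1/B) = ((-6 + 45) + 476353)/(-94499 + 1/70756) = (39 + 476353)/(-94499 + 1/70756) = 476392/(-6686371243/70756) = 476392*(-70756/6686371243) = -33707592352/6686371243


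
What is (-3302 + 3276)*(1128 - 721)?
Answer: -10582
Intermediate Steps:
(-3302 + 3276)*(1128 - 721) = -26*407 = -10582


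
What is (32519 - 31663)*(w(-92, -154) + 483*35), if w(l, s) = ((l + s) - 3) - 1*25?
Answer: 14236136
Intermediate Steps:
w(l, s) = -28 + l + s (w(l, s) = (-3 + l + s) - 25 = -28 + l + s)
(32519 - 31663)*(w(-92, -154) + 483*35) = (32519 - 31663)*((-28 - 92 - 154) + 483*35) = 856*(-274 + 16905) = 856*16631 = 14236136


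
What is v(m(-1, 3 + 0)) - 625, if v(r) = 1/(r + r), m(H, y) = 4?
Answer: -4999/8 ≈ -624.88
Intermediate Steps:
v(r) = 1/(2*r)
v(m(-1, 3 + 0)) - 625 = (½)/4 - 625 = (½)*(¼) - 625 = ⅛ - 625 = -4999/8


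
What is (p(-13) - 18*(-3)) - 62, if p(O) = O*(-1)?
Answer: 5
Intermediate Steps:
p(O) = -O
(p(-13) - 18*(-3)) - 62 = (-1*(-13) - 18*(-3)) - 62 = (13 + 54) - 62 = 67 - 62 = 5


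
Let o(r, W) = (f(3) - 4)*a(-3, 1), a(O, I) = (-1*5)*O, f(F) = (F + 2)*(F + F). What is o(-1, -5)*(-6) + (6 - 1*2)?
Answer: -2336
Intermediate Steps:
f(F) = 2*F*(2 + F) (f(F) = (2 + F)*(2*F) = 2*F*(2 + F))
a(O, I) = -5*O
o(r, W) = 390 (o(r, W) = (2*3*(2 + 3) - 4)*(-5*(-3)) = (2*3*5 - 4)*15 = (30 - 4)*15 = 26*15 = 390)
o(-1, -5)*(-6) + (6 - 1*2) = 390*(-6) + (6 - 1*2) = -2340 + (6 - 2) = -2340 + 4 = -2336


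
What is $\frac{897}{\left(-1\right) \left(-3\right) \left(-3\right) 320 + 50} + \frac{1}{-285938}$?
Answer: $- \frac{64122304}{202301135} \approx -0.31696$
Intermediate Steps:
$\frac{897}{\left(-1\right) \left(-3\right) \left(-3\right) 320 + 50} + \frac{1}{-285938} = \frac{897}{3 \left(-3\right) 320 + 50} - \frac{1}{285938} = \frac{897}{\left(-9\right) 320 + 50} - \frac{1}{285938} = \frac{897}{-2880 + 50} - \frac{1}{285938} = \frac{897}{-2830} - \frac{1}{285938} = 897 \left(- \frac{1}{2830}\right) - \frac{1}{285938} = - \frac{897}{2830} - \frac{1}{285938} = - \frac{64122304}{202301135}$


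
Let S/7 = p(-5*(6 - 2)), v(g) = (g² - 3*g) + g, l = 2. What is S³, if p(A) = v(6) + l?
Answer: 6028568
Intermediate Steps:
v(g) = g² - 2*g
p(A) = 26 (p(A) = 6*(-2 + 6) + 2 = 6*4 + 2 = 24 + 2 = 26)
S = 182 (S = 7*26 = 182)
S³ = 182³ = 6028568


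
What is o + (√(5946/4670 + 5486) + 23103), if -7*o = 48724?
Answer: 112997/7 + √29917848305/2335 ≈ 16217.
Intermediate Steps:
o = -48724/7 (o = -⅐*48724 = -48724/7 ≈ -6960.6)
o + (√(5946/4670 + 5486) + 23103) = -48724/7 + (√(5946/4670 + 5486) + 23103) = -48724/7 + (√(5946*(1/4670) + 5486) + 23103) = -48724/7 + (√(2973/2335 + 5486) + 23103) = -48724/7 + (√(12812783/2335) + 23103) = -48724/7 + (√29917848305/2335 + 23103) = -48724/7 + (23103 + √29917848305/2335) = 112997/7 + √29917848305/2335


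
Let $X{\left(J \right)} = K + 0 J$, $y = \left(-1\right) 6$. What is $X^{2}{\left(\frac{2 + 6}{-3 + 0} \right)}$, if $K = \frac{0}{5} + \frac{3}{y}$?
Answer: $\frac{1}{4} \approx 0.25$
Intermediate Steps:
$y = -6$
$K = - \frac{1}{2}$ ($K = \frac{0}{5} + \frac{3}{-6} = 0 \cdot \frac{1}{5} + 3 \left(- \frac{1}{6}\right) = 0 - \frac{1}{2} = - \frac{1}{2} \approx -0.5$)
$X{\left(J \right)} = - \frac{1}{2}$ ($X{\left(J \right)} = - \frac{1}{2} + 0 J = - \frac{1}{2} + 0 = - \frac{1}{2}$)
$X^{2}{\left(\frac{2 + 6}{-3 + 0} \right)} = \left(- \frac{1}{2}\right)^{2} = \frac{1}{4}$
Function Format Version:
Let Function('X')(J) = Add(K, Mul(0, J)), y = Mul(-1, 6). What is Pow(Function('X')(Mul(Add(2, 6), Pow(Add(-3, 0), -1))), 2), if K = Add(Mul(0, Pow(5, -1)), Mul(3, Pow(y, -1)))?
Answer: Rational(1, 4) ≈ 0.25000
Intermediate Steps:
y = -6
K = Rational(-1, 2) (K = Add(Mul(0, Pow(5, -1)), Mul(3, Pow(-6, -1))) = Add(Mul(0, Rational(1, 5)), Mul(3, Rational(-1, 6))) = Add(0, Rational(-1, 2)) = Rational(-1, 2) ≈ -0.50000)
Function('X')(J) = Rational(-1, 2) (Function('X')(J) = Add(Rational(-1, 2), Mul(0, J)) = Add(Rational(-1, 2), 0) = Rational(-1, 2))
Pow(Function('X')(Mul(Add(2, 6), Pow(Add(-3, 0), -1))), 2) = Pow(Rational(-1, 2), 2) = Rational(1, 4)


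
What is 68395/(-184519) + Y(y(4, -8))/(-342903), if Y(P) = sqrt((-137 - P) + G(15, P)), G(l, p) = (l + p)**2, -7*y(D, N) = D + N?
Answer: -68395/184519 - 2*sqrt(1285)/2400321 ≈ -0.37070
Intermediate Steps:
y(D, N) = -D/7 - N/7 (y(D, N) = -(D + N)/7 = -D/7 - N/7)
Y(P) = sqrt(-137 + (15 + P)**2 - P) (Y(P) = sqrt((-137 - P) + (15 + P)**2) = sqrt(-137 + (15 + P)**2 - P))
68395/(-184519) + Y(y(4, -8))/(-342903) = 68395/(-184519) + sqrt(-137 + (15 + (-1/7*4 - 1/7*(-8)))**2 - (-1/7*4 - 1/7*(-8)))/(-342903) = 68395*(-1/184519) + sqrt(-137 + (15 + (-4/7 + 8/7))**2 - (-4/7 + 8/7))*(-1/342903) = -68395/184519 + sqrt(-137 + (15 + 4/7)**2 - 1*4/7)*(-1/342903) = -68395/184519 + sqrt(-137 + (109/7)**2 - 4/7)*(-1/342903) = -68395/184519 + sqrt(-137 + 11881/49 - 4/7)*(-1/342903) = -68395/184519 + sqrt(5140/49)*(-1/342903) = -68395/184519 + (2*sqrt(1285)/7)*(-1/342903) = -68395/184519 - 2*sqrt(1285)/2400321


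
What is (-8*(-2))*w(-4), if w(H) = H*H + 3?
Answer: 304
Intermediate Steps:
w(H) = 3 + H**2 (w(H) = H**2 + 3 = 3 + H**2)
(-8*(-2))*w(-4) = (-8*(-2))*(3 + (-4)**2) = 16*(3 + 16) = 16*19 = 304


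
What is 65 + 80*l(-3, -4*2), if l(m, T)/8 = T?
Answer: -5055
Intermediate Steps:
l(m, T) = 8*T
65 + 80*l(-3, -4*2) = 65 + 80*(8*(-4*2)) = 65 + 80*(8*(-8)) = 65 + 80*(-64) = 65 - 5120 = -5055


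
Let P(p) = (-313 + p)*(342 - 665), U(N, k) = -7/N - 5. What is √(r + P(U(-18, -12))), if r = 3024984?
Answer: √112592606/6 ≈ 1768.5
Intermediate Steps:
U(N, k) = -5 - 7/N
P(p) = 101099 - 323*p (P(p) = (-313 + p)*(-323) = 101099 - 323*p)
√(r + P(U(-18, -12))) = √(3024984 + (101099 - 323*(-5 - 7/(-18)))) = √(3024984 + (101099 - 323*(-5 - 7*(-1/18)))) = √(3024984 + (101099 - 323*(-5 + 7/18))) = √(3024984 + (101099 - 323*(-83/18))) = √(3024984 + (101099 + 26809/18)) = √(3024984 + 1846591/18) = √(56296303/18) = √112592606/6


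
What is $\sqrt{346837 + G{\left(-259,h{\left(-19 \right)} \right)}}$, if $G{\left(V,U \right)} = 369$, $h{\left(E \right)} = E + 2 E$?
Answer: $\sqrt{347206} \approx 589.24$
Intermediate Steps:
$h{\left(E \right)} = 3 E$
$\sqrt{346837 + G{\left(-259,h{\left(-19 \right)} \right)}} = \sqrt{346837 + 369} = \sqrt{347206}$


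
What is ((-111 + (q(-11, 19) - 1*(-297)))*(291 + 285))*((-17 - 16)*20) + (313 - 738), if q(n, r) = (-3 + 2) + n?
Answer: -66148265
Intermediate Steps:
q(n, r) = -1 + n
((-111 + (q(-11, 19) - 1*(-297)))*(291 + 285))*((-17 - 16)*20) + (313 - 738) = ((-111 + ((-1 - 11) - 1*(-297)))*(291 + 285))*((-17 - 16)*20) + (313 - 738) = ((-111 + (-12 + 297))*576)*(-33*20) - 425 = ((-111 + 285)*576)*(-660) - 425 = (174*576)*(-660) - 425 = 100224*(-660) - 425 = -66147840 - 425 = -66148265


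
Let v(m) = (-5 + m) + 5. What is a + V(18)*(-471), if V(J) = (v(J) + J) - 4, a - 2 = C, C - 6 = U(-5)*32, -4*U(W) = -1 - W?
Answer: -15096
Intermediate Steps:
v(m) = m
U(W) = ¼ + W/4 (U(W) = -(-1 - W)/4 = ¼ + W/4)
C = -26 (C = 6 + (¼ + (¼)*(-5))*32 = 6 + (¼ - 5/4)*32 = 6 - 1*32 = 6 - 32 = -26)
a = -24 (a = 2 - 26 = -24)
V(J) = -4 + 2*J (V(J) = (J + J) - 4 = 2*J - 4 = -4 + 2*J)
a + V(18)*(-471) = -24 + (-4 + 2*18)*(-471) = -24 + (-4 + 36)*(-471) = -24 + 32*(-471) = -24 - 15072 = -15096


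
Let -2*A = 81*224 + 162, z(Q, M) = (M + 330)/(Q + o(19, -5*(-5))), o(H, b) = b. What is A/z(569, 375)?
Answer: -1812294/235 ≈ -7711.9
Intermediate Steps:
z(Q, M) = (330 + M)/(25 + Q) (z(Q, M) = (M + 330)/(Q - 5*(-5)) = (330 + M)/(Q + 25) = (330 + M)/(25 + Q))
A = -9153 (A = -(81*224 + 162)/2 = -(18144 + 162)/2 = -½*18306 = -9153)
A/z(569, 375) = -9153*(25 + 569)/(330 + 375) = -9153/(705/594) = -9153/((1/594)*705) = -9153/235/198 = -9153*198/235 = -1812294/235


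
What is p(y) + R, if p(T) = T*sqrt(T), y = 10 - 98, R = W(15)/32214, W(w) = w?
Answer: 5/10738 - 176*I*sqrt(22) ≈ 0.00046564 - 825.51*I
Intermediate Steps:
R = 5/10738 (R = 15/32214 = 15*(1/32214) = 5/10738 ≈ 0.00046564)
y = -88
p(T) = T**(3/2)
p(y) + R = (-88)**(3/2) + 5/10738 = -176*I*sqrt(22) + 5/10738 = 5/10738 - 176*I*sqrt(22)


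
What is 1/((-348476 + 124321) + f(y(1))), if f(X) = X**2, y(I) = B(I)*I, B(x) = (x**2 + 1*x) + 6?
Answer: -1/224091 ≈ -4.4625e-6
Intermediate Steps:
B(x) = 6 + x + x**2 (B(x) = (x**2 + x) + 6 = (x + x**2) + 6 = 6 + x + x**2)
y(I) = I*(6 + I + I**2) (y(I) = (6 + I + I**2)*I = I*(6 + I + I**2))
1/((-348476 + 124321) + f(y(1))) = 1/((-348476 + 124321) + (1*(6 + 1 + 1**2))**2) = 1/(-224155 + (1*(6 + 1 + 1))**2) = 1/(-224155 + (1*8)**2) = 1/(-224155 + 8**2) = 1/(-224155 + 64) = 1/(-224091) = -1/224091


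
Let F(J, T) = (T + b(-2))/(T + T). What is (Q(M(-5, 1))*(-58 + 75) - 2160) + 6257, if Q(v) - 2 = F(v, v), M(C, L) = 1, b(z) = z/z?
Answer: 4148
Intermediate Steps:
b(z) = 1
F(J, T) = (1 + T)/(2*T) (F(J, T) = (T + 1)/(T + T) = (1 + T)/((2*T)) = (1 + T)*(1/(2*T)) = (1 + T)/(2*T))
Q(v) = 2 + (1 + v)/(2*v)
(Q(M(-5, 1))*(-58 + 75) - 2160) + 6257 = (((½)*(1 + 5*1)/1)*(-58 + 75) - 2160) + 6257 = (((½)*1*(1 + 5))*17 - 2160) + 6257 = (((½)*1*6)*17 - 2160) + 6257 = (3*17 - 2160) + 6257 = (51 - 2160) + 6257 = -2109 + 6257 = 4148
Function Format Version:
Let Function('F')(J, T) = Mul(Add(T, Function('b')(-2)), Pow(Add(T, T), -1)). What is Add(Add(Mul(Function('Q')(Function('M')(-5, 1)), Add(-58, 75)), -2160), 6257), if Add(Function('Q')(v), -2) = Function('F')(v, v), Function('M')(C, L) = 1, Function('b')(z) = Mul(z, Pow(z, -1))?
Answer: 4148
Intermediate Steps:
Function('b')(z) = 1
Function('F')(J, T) = Mul(Rational(1, 2), Pow(T, -1), Add(1, T)) (Function('F')(J, T) = Mul(Add(T, 1), Pow(Add(T, T), -1)) = Mul(Add(1, T), Pow(Mul(2, T), -1)) = Mul(Add(1, T), Mul(Rational(1, 2), Pow(T, -1))) = Mul(Rational(1, 2), Pow(T, -1), Add(1, T)))
Function('Q')(v) = Add(2, Mul(Rational(1, 2), Pow(v, -1), Add(1, v)))
Add(Add(Mul(Function('Q')(Function('M')(-5, 1)), Add(-58, 75)), -2160), 6257) = Add(Add(Mul(Mul(Rational(1, 2), Pow(1, -1), Add(1, Mul(5, 1))), Add(-58, 75)), -2160), 6257) = Add(Add(Mul(Mul(Rational(1, 2), 1, Add(1, 5)), 17), -2160), 6257) = Add(Add(Mul(Mul(Rational(1, 2), 1, 6), 17), -2160), 6257) = Add(Add(Mul(3, 17), -2160), 6257) = Add(Add(51, -2160), 6257) = Add(-2109, 6257) = 4148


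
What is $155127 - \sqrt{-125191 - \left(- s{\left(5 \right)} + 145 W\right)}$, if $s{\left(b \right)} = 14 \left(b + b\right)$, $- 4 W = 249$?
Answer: $155127 - \frac{43 i \sqrt{251}}{2} \approx 1.5513 \cdot 10^{5} - 340.62 i$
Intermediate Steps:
$W = - \frac{249}{4}$ ($W = \left(- \frac{1}{4}\right) 249 = - \frac{249}{4} \approx -62.25$)
$s{\left(b \right)} = 28 b$ ($s{\left(b \right)} = 14 \cdot 2 b = 28 b$)
$155127 - \sqrt{-125191 - \left(- s{\left(5 \right)} + 145 W\right)} = 155127 - \sqrt{-125191 + \left(\left(-145\right) \left(- \frac{249}{4}\right) + 28 \cdot 5\right)} = 155127 - \sqrt{-125191 + \left(\frac{36105}{4} + 140\right)} = 155127 - \sqrt{-125191 + \frac{36665}{4}} = 155127 - \sqrt{- \frac{464099}{4}} = 155127 - \frac{43 i \sqrt{251}}{2}$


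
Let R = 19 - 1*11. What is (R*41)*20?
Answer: 6560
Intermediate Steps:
R = 8 (R = 19 - 11 = 8)
(R*41)*20 = (8*41)*20 = 328*20 = 6560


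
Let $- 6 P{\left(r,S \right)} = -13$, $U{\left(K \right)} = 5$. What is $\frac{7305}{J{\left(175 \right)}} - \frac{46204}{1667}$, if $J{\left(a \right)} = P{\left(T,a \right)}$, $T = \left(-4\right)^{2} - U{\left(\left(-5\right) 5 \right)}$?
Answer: $\frac{72463958}{21671} \approx 3343.8$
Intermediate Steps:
$T = 11$ ($T = \left(-4\right)^{2} - 5 = 16 - 5 = 11$)
$P{\left(r,S \right)} = \frac{13}{6}$ ($P{\left(r,S \right)} = \left(- \frac{1}{6}\right) \left(-13\right) = \frac{13}{6}$)
$J{\left(a \right)} = \frac{13}{6}$
$\frac{7305}{J{\left(175 \right)}} - \frac{46204}{1667} = \frac{7305}{\frac{13}{6}} - \frac{46204}{1667} = 7305 \cdot \frac{6}{13} - \frac{46204}{1667} = \frac{43830}{13} - \frac{46204}{1667} = \frac{72463958}{21671}$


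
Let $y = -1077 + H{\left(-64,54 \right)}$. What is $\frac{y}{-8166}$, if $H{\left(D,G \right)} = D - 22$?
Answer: $\frac{1163}{8166} \approx 0.14242$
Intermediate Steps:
$H{\left(D,G \right)} = -22 + D$
$y = -1163$ ($y = -1077 - 86 = -1163$)
$\frac{y}{-8166} = - \frac{1163}{-8166} = \left(-1163\right) \left(- \frac{1}{8166}\right) = \frac{1163}{8166}$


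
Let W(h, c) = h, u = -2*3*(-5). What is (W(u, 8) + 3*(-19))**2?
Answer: 729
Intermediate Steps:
u = 30 (u = -6*(-5) = 30)
(W(u, 8) + 3*(-19))**2 = (30 + 3*(-19))**2 = (30 - 57)**2 = (-27)**2 = 729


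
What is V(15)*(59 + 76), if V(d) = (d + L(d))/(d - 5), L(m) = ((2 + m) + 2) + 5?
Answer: 1053/2 ≈ 526.50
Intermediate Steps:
L(m) = 9 + m (L(m) = (4 + m) + 5 = 9 + m)
V(d) = (9 + 2*d)/(-5 + d) (V(d) = (d + (9 + d))/(d - 5) = (9 + 2*d)/(-5 + d))
V(15)*(59 + 76) = ((9 + 2*15)/(-5 + 15))*(59 + 76) = ((9 + 30)/10)*135 = ((⅒)*39)*135 = (39/10)*135 = 1053/2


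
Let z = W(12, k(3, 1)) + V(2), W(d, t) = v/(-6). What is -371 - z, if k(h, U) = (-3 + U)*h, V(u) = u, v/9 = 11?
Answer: -713/2 ≈ -356.50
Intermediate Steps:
v = 99 (v = 9*11 = 99)
k(h, U) = h*(-3 + U)
W(d, t) = -33/2 (W(d, t) = 99/(-6) = 99*(-1/6) = -33/2)
z = -29/2 (z = -33/2 + 2 = -29/2 ≈ -14.500)
-371 - z = -371 - 1*(-29/2) = -371 + 29/2 = -713/2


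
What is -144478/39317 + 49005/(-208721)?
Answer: -32082322223/8206283557 ≈ -3.9095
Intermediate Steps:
-144478/39317 + 49005/(-208721) = -144478*1/39317 + 49005*(-1/208721) = -144478/39317 - 49005/208721 = -32082322223/8206283557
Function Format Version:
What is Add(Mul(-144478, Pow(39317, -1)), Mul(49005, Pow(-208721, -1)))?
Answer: Rational(-32082322223, 8206283557) ≈ -3.9095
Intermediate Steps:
Add(Mul(-144478, Pow(39317, -1)), Mul(49005, Pow(-208721, -1))) = Add(Mul(-144478, Rational(1, 39317)), Mul(49005, Rational(-1, 208721))) = Add(Rational(-144478, 39317), Rational(-49005, 208721)) = Rational(-32082322223, 8206283557)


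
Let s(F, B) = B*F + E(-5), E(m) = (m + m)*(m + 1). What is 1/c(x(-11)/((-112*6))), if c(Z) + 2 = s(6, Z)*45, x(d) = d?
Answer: 112/201871 ≈ 0.00055481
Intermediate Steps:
E(m) = 2*m*(1 + m) (E(m) = (2*m)*(1 + m) = 2*m*(1 + m))
s(F, B) = 40 + B*F (s(F, B) = B*F + 2*(-5)*(1 - 5) = B*F + 2*(-5)*(-4) = B*F + 40 = 40 + B*F)
c(Z) = 1798 + 270*Z (c(Z) = -2 + (40 + Z*6)*45 = -2 + (40 + 6*Z)*45 = -2 + (1800 + 270*Z) = 1798 + 270*Z)
1/c(x(-11)/((-112*6))) = 1/(1798 + 270*(-11/((-112*6)))) = 1/(1798 + 270*(-11/(-672))) = 1/(1798 + 270*(-11*(-1/672))) = 1/(1798 + 270*(11/672)) = 1/(1798 + 495/112) = 1/(201871/112) = 112/201871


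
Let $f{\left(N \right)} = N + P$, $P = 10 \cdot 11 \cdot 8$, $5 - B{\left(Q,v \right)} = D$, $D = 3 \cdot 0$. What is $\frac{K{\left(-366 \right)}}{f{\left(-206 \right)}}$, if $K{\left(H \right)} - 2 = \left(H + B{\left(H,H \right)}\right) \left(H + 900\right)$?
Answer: $- \frac{96386}{337} \approx -286.01$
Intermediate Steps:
$D = 0$
$B{\left(Q,v \right)} = 5$ ($B{\left(Q,v \right)} = 5 - 0 = 5 + 0 = 5$)
$K{\left(H \right)} = 2 + \left(5 + H\right) \left(900 + H\right)$ ($K{\left(H \right)} = 2 + \left(H + 5\right) \left(H + 900\right) = 2 + \left(5 + H\right) \left(900 + H\right)$)
$P = 880$ ($P = 110 \cdot 8 = 880$)
$f{\left(N \right)} = 880 + N$ ($f{\left(N \right)} = N + 880 = 880 + N$)
$\frac{K{\left(-366 \right)}}{f{\left(-206 \right)}} = \frac{4502 + \left(-366\right)^{2} + 905 \left(-366\right)}{880 - 206} = \frac{4502 + 133956 - 331230}{674} = \left(-192772\right) \frac{1}{674} = - \frac{96386}{337}$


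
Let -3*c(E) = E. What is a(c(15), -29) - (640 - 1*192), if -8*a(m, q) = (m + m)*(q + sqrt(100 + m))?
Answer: -1937/4 + 5*sqrt(95)/4 ≈ -472.07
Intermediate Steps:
c(E) = -E/3
a(m, q) = -m*(q + sqrt(100 + m))/4 (a(m, q) = -(m + m)*(q + sqrt(100 + m))/8 = -2*m*(q + sqrt(100 + m))/8 = -m*(q + sqrt(100 + m))/4)
a(c(15), -29) - (640 - 1*192) = -(-1/3*15)*(-29 + sqrt(100 - 1/3*15))/4 - (640 - 1*192) = -1/4*(-5)*(-29 + sqrt(100 - 5)) - (640 - 192) = -1/4*(-5)*(-29 + sqrt(95)) - 1*448 = (-145/4 + 5*sqrt(95)/4) - 448 = -1937/4 + 5*sqrt(95)/4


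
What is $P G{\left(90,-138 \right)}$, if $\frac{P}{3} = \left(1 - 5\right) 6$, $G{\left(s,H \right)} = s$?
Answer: $-6480$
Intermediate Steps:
$P = -72$ ($P = 3 \left(1 - 5\right) 6 = 3 \left(\left(-4\right) 6\right) = 3 \left(-24\right) = -72$)
$P G{\left(90,-138 \right)} = \left(-72\right) 90 = -6480$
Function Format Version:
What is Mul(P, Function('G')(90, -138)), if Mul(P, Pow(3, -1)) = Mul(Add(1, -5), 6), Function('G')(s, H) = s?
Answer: -6480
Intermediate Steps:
P = -72 (P = Mul(3, Mul(Add(1, -5), 6)) = Mul(3, Mul(-4, 6)) = Mul(3, -24) = -72)
Mul(P, Function('G')(90, -138)) = Mul(-72, 90) = -6480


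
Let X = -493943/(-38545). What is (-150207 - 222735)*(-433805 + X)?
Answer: 6235784088538644/38545 ≈ 1.6178e+11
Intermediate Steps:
X = 493943/38545 (X = -493943*(-1/38545) = 493943/38545 ≈ 12.815)
(-150207 - 222735)*(-433805 + X) = (-150207 - 222735)*(-433805 + 493943/38545) = -372942*(-16720519782/38545) = 6235784088538644/38545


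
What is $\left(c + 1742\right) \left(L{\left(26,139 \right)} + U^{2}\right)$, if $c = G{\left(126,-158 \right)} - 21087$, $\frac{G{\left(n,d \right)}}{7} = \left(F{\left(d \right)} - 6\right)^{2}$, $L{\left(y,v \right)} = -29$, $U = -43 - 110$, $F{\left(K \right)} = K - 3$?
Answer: $4112027640$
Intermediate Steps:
$F{\left(K \right)} = -3 + K$ ($F{\left(K \right)} = K - 3 = -3 + K$)
$U = -153$
$G{\left(n,d \right)} = 7 \left(-9 + d\right)^{2}$ ($G{\left(n,d \right)} = 7 \left(\left(-3 + d\right) - 6\right)^{2} = 7 \left(-9 + d\right)^{2}$)
$c = 174136$ ($c = 7 \left(-9 - 158\right)^{2} - 21087 = 7 \left(-167\right)^{2} - 21087 = 7 \cdot 27889 - 21087 = 195223 - 21087 = 174136$)
$\left(c + 1742\right) \left(L{\left(26,139 \right)} + U^{2}\right) = \left(174136 + 1742\right) \left(-29 + \left(-153\right)^{2}\right) = 175878 \left(-29 + 23409\right) = 175878 \cdot 23380 = 4112027640$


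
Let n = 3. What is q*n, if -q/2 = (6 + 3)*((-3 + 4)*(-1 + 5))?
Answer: -216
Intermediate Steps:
q = -72 (q = -2*(6 + 3)*(-3 + 4)*(-1 + 5) = -18*1*4 = -18*4 = -2*36 = -72)
q*n = -72*3 = -216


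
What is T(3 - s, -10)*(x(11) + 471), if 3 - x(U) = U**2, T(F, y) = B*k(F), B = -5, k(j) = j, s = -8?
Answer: -19415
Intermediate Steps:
T(F, y) = -5*F
x(U) = 3 - U**2
T(3 - s, -10)*(x(11) + 471) = (-5*(3 - 1*(-8)))*((3 - 1*11**2) + 471) = (-5*(3 + 8))*((3 - 1*121) + 471) = (-5*11)*((3 - 121) + 471) = -55*(-118 + 471) = -55*353 = -19415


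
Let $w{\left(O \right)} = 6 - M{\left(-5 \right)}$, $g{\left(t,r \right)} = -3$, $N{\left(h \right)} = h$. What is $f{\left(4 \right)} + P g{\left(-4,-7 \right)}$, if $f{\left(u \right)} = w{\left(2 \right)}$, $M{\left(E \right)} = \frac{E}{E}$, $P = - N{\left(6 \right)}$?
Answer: $23$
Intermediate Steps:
$P = -6$ ($P = \left(-1\right) 6 = -6$)
$M{\left(E \right)} = 1$
$w{\left(O \right)} = 5$ ($w{\left(O \right)} = 6 - 1 = 5$)
$f{\left(u \right)} = 5$
$f{\left(4 \right)} + P g{\left(-4,-7 \right)} = 5 - -18 = 5 + 18 = 23$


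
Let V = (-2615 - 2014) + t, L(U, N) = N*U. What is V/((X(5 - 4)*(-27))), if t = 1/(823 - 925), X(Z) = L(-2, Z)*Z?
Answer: -472159/5508 ≈ -85.722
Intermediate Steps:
X(Z) = -2*Z**2 (X(Z) = (Z*(-2))*Z = (-2*Z)*Z = -2*Z**2)
t = -1/102 (t = 1/(-102) = -1/102 ≈ -0.0098039)
V = -472159/102 (V = (-2615 - 2014) - 1/102 = -4629 - 1/102 = -472159/102 ≈ -4629.0)
V/((X(5 - 4)*(-27))) = -472159*1/(54*(5 - 4)**2)/102 = -472159/(102*(-2*1**2*(-27))) = -472159/(102*(-2*1*(-27))) = -472159/(102*((-2*(-27)))) = -472159/102/54 = -472159/102*1/54 = -472159/5508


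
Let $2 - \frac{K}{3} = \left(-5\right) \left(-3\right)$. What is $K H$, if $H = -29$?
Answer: $1131$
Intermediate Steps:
$K = -39$ ($K = 6 - 3 \left(\left(-5\right) \left(-3\right)\right) = 6 - 45 = -39$)
$K H = \left(-39\right) \left(-29\right) = 1131$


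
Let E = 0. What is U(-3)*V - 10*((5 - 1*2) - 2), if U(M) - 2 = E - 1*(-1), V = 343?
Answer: 1019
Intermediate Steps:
U(M) = 3 (U(M) = 2 + (0 - 1*(-1)) = 2 + (0 + 1) = 2 + 1 = 3)
U(-3)*V - 10*((5 - 1*2) - 2) = 3*343 - 10*((5 - 1*2) - 2) = 1029 - 10*((5 - 2) - 2) = 1029 - 10*(3 - 2) = 1029 - 10*1 = 1029 - 10 = 1019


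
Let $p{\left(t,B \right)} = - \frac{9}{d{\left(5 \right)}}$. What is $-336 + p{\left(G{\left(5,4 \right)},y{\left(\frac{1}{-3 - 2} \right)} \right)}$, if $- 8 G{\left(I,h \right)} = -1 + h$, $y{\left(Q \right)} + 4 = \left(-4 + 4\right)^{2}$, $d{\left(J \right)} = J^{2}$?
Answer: $- \frac{8409}{25} \approx -336.36$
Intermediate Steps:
$y{\left(Q \right)} = -4$ ($y{\left(Q \right)} = -4 + \left(-4 + 4\right)^{2} = -4 + 0^{2} = -4 + 0 = -4$)
$G{\left(I,h \right)} = \frac{1}{8} - \frac{h}{8}$ ($G{\left(I,h \right)} = - \frac{-1 + h}{8} = \frac{1}{8} - \frac{h}{8}$)
$p{\left(t,B \right)} = - \frac{9}{25}$ ($p{\left(t,B \right)} = - \frac{9}{5^{2}} = - \frac{9}{25}$)
$-336 + p{\left(G{\left(5,4 \right)},y{\left(\frac{1}{-3 - 2} \right)} \right)} = -336 - \frac{9}{25} = - \frac{8409}{25}$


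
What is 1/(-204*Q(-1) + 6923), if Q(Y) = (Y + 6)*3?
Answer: 1/3863 ≈ 0.00025887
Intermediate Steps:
Q(Y) = 18 + 3*Y (Q(Y) = (6 + Y)*3 = 18 + 3*Y)
1/(-204*Q(-1) + 6923) = 1/(-204*(18 + 3*(-1)) + 6923) = 1/(-204*(18 - 3) + 6923) = 1/(-204*15 + 6923) = 1/(-3060 + 6923) = 1/3863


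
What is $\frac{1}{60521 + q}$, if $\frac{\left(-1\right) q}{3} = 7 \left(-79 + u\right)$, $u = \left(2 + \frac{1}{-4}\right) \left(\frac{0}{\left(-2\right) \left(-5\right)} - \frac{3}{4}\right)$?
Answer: $\frac{16}{995321} \approx 1.6075 \cdot 10^{-5}$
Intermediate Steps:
$u = - \frac{21}{16}$ ($u = \left(2 - \frac{1}{4}\right) \left(\frac{0}{10} - \frac{3}{4}\right) = \frac{7 \left(0 \cdot \frac{1}{10} - \frac{3}{4}\right)}{4} = \frac{7 \left(0 - \frac{3}{4}\right)}{4} = \frac{7}{4} \left(- \frac{3}{4}\right) = - \frac{21}{16} \approx -1.3125$)
$q = \frac{26985}{16}$ ($q = - 3 \cdot 7 \left(-79 - \frac{21}{16}\right) = - 3 \cdot 7 \left(- \frac{1285}{16}\right) = \left(-3\right) \left(- \frac{8995}{16}\right) = \frac{26985}{16} \approx 1686.6$)
$\frac{1}{60521 + q} = \frac{1}{60521 + \frac{26985}{16}} = \frac{1}{\frac{995321}{16}} = \frac{16}{995321}$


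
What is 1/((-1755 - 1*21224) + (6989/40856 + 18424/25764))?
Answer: -263153496/6046770985699 ≈ -4.3520e-5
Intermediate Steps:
1/((-1755 - 1*21224) + (6989/40856 + 18424/25764)) = 1/((-1755 - 21224) + (6989*(1/40856) + 18424*(1/25764))) = 1/(-22979 + (6989/40856 + 4606/6441)) = 1/(-22979 + 233198885/263153496) = 1/(-6046770985699/263153496) = -263153496/6046770985699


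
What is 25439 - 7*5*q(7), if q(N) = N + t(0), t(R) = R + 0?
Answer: 25194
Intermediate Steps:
t(R) = R
q(N) = N (q(N) = N + 0 = N)
25439 - 7*5*q(7) = 25439 - 7*5*7 = 25439 - 35*7 = 25439 - 1*245 = 25439 - 245 = 25194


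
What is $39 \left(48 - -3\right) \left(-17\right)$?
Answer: $-33813$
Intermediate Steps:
$39 \left(48 - -3\right) \left(-17\right) = 39 \left(48 + 3\right) \left(-17\right) = 39 \cdot 51 \left(-17\right) = 1989 \left(-17\right) = -33813$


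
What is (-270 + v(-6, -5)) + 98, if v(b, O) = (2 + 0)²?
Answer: -168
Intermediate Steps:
v(b, O) = 4 (v(b, O) = 2² = 4)
(-270 + v(-6, -5)) + 98 = (-270 + 4) + 98 = -266 + 98 = -168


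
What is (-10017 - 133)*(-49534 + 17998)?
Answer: 320090400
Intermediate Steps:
(-10017 - 133)*(-49534 + 17998) = -10150*(-31536) = 320090400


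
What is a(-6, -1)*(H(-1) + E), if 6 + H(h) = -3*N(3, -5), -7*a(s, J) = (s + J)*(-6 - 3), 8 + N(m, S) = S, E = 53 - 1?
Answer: -765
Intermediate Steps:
E = 52
N(m, S) = -8 + S
a(s, J) = 9*J/7 + 9*s/7 (a(s, J) = -(s + J)*(-6 - 3)/7 = -(J + s)*(-9)/7 = -(-9*J - 9*s)/7 = 9*J/7 + 9*s/7)
H(h) = 33 (H(h) = -6 - 3*(-8 - 5) = -6 - 3*(-13) = -6 + 39 = 33)
a(-6, -1)*(H(-1) + E) = ((9/7)*(-1) + (9/7)*(-6))*(33 + 52) = (-9/7 - 54/7)*85 = -9*85 = -765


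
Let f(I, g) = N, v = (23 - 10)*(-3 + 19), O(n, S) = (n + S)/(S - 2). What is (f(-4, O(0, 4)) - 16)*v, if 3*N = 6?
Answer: -2912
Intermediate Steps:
O(n, S) = (S + n)/(-2 + S)
v = 208 (v = 13*16 = 208)
N = 2 (N = (⅓)*6 = 2)
f(I, g) = 2
(f(-4, O(0, 4)) - 16)*v = (2 - 16)*208 = -14*208 = -2912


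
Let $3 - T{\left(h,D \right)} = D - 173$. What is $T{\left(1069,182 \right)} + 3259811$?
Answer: $3259805$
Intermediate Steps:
$T{\left(h,D \right)} = 176 - D$ ($T{\left(h,D \right)} = 3 - \left(D - 173\right) = 3 - \left(-173 + D\right) = 176 - D$)
$T{\left(1069,182 \right)} + 3259811 = \left(176 - 182\right) + 3259811 = -6 + 3259811 = 3259805$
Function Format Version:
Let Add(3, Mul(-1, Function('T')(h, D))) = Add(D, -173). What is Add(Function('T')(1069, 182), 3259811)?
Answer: 3259805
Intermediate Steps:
Function('T')(h, D) = Add(176, Mul(-1, D)) (Function('T')(h, D) = Add(3, Mul(-1, Add(D, -173))) = Add(3, Mul(-1, Add(-173, D))) = Add(3, Add(173, Mul(-1, D))) = Add(176, Mul(-1, D)))
Add(Function('T')(1069, 182), 3259811) = Add(Add(176, Mul(-1, 182)), 3259811) = Add(Add(176, -182), 3259811) = Add(-6, 3259811) = 3259805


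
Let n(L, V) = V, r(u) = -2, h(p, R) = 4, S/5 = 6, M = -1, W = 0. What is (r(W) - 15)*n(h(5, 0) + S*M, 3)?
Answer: -51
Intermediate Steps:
S = 30 (S = 5*6 = 30)
(r(W) - 15)*n(h(5, 0) + S*M, 3) = (-2 - 15)*3 = -17*3 = -51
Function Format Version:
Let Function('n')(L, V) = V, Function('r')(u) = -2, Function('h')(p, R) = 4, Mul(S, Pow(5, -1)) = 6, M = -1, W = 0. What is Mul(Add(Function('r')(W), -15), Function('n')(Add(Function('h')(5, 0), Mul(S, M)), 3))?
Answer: -51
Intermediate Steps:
S = 30 (S = Mul(5, 6) = 30)
Mul(Add(Function('r')(W), -15), Function('n')(Add(Function('h')(5, 0), Mul(S, M)), 3)) = Mul(Add(-2, -15), 3) = Mul(-17, 3) = -51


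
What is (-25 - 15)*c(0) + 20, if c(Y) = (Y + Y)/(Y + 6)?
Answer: 20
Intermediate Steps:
c(Y) = 2*Y/(6 + Y) (c(Y) = (2*Y)/(6 + Y) = 2*Y/(6 + Y))
(-25 - 15)*c(0) + 20 = (-25 - 15)*(2*0/(6 + 0)) + 20 = -80*0/6 + 20 = -40*0 + 20 = 0 + 20 = 20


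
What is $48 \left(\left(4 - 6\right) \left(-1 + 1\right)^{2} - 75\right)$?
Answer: $-3600$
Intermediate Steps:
$48 \left(\left(4 - 6\right) \left(-1 + 1\right)^{2} - 75\right) = 48 \left(- 2 \cdot 0^{2} - 75\right) = 48 \left(\left(-2\right) 0 - 75\right) = 48 \left(0 - 75\right) = 48 \left(-75\right) = -3600$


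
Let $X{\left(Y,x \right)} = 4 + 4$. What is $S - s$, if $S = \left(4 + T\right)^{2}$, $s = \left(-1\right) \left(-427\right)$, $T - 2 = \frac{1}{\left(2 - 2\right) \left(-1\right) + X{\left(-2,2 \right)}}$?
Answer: $- \frac{24927}{64} \approx -389.48$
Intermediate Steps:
$X{\left(Y,x \right)} = 8$
$T = \frac{17}{8}$ ($T = 2 + \frac{1}{\left(2 - 2\right) \left(-1\right) + 8} = 2 + \frac{1}{0 \left(-1\right) + 8} = 2 + \frac{1}{0 + 8} = 2 + \frac{1}{8} = \frac{17}{8} \approx 2.125$)
$s = 427$
$S = \frac{2401}{64}$ ($S = \left(4 + \frac{17}{8}\right)^{2} = \left(\frac{49}{8}\right)^{2} = \frac{2401}{64} \approx 37.516$)
$S - s = \frac{2401}{64} - 427 = - \frac{24927}{64}$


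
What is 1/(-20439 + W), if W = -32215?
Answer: -1/52654 ≈ -1.8992e-5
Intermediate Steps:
1/(-20439 + W) = 1/(-20439 - 32215) = 1/(-52654) = -1/52654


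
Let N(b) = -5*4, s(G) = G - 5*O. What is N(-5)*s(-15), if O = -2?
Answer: 100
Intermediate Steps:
s(G) = 10 + G (s(G) = G - 5*(-2) = G + 10 = 10 + G)
N(b) = -20
N(-5)*s(-15) = -20*(10 - 15) = -20*(-5) = 100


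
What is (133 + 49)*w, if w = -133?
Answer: -24206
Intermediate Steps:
(133 + 49)*w = (133 + 49)*(-133) = 182*(-133) = -24206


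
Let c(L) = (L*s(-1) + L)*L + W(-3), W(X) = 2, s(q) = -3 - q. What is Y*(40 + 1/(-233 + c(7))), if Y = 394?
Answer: 2206203/140 ≈ 15759.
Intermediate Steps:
c(L) = 2 - L**2 (c(L) = (L*(-3 - 1*(-1)) + L)*L + 2 = (L*(-3 + 1) + L)*L + 2 = (L*(-2) + L)*L + 2 = (-2*L + L)*L + 2 = (-L)*L + 2 = -L**2 + 2 = 2 - L**2)
Y*(40 + 1/(-233 + c(7))) = 394*(40 + 1/(-233 + (2 - 1*7**2))) = 394*(40 + 1/(-233 + (2 - 1*49))) = 394*(40 + 1/(-233 + (2 - 49))) = 394*(40 + 1/(-233 - 47)) = 394*(40 + 1/(-280)) = 394*(40 - 1/280) = 394*(11199/280) = 2206203/140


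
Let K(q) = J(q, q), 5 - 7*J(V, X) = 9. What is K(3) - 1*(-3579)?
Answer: 25049/7 ≈ 3578.4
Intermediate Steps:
J(V, X) = -4/7 (J(V, X) = 5/7 - 1/7*9 = 5/7 - 9/7 = -4/7)
K(q) = -4/7
K(3) - 1*(-3579) = -4/7 - 1*(-3579) = -4/7 + 3579 = 25049/7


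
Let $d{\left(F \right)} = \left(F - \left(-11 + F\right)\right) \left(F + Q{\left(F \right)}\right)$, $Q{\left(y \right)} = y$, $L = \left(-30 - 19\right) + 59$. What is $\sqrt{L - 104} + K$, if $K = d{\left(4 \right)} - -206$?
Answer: $294 + i \sqrt{94} \approx 294.0 + 9.6954 i$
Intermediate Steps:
$L = 10$ ($L = -49 + 59 = 10$)
$d{\left(F \right)} = 22 F$ ($d{\left(F \right)} = \left(F - \left(-11 + F\right)\right) \left(F + F\right) = 11 \cdot 2 F = 22 F$)
$K = 294$ ($K = 22 \cdot 4 - -206 = 88 + 206 = 294$)
$\sqrt{L - 104} + K = \sqrt{10 - 104} + 294 = \sqrt{-94} + 294 = i \sqrt{94} + 294 = 294 + i \sqrt{94}$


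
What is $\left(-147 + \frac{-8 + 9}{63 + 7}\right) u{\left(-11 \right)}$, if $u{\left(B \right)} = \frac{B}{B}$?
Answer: $- \frac{10289}{70} \approx -146.99$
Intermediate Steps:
$u{\left(B \right)} = 1$
$\left(-147 + \frac{-8 + 9}{63 + 7}\right) u{\left(-11 \right)} = \left(-147 + \frac{-8 + 9}{63 + 7}\right) 1 = \left(-147 + 1 \cdot \frac{1}{70}\right) 1 = \left(-147 + \frac{1}{70}\right) 1 = \left(- \frac{10289}{70}\right) 1 = - \frac{10289}{70}$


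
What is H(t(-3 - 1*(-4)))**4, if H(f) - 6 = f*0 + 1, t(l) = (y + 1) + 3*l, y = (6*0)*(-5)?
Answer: 2401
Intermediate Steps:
y = 0 (y = 0*(-5) = 0)
t(l) = 1 + 3*l (t(l) = (0 + 1) + 3*l = 1 + 3*l)
H(f) = 7 (H(f) = 6 + (f*0 + 1) = 6 + (0 + 1) = 6 + 1 = 7)
H(t(-3 - 1*(-4)))**4 = 7**4 = 2401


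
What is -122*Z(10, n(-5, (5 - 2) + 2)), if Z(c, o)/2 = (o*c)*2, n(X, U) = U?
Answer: -24400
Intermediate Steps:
Z(c, o) = 4*c*o (Z(c, o) = 2*((o*c)*2) = 2*((c*o)*2) = 2*(2*c*o) = 4*c*o)
-122*Z(10, n(-5, (5 - 2) + 2)) = -488*10*((5 - 2) + 2) = -488*10*(3 + 2) = -488*10*5 = -122*200 = -24400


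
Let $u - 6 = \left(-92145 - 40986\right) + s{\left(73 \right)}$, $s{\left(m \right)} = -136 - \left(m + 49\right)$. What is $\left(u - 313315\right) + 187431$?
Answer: $-259267$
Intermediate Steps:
$s{\left(m \right)} = -185 - m$ ($s{\left(m \right)} = -136 - \left(49 + m\right) = -185 - m$)
$u = -133383$ ($u = 6 - 133389 = -133383$)
$\left(u - 313315\right) + 187431 = \left(-133383 - 313315\right) + 187431 = -446698 + 187431 = -259267$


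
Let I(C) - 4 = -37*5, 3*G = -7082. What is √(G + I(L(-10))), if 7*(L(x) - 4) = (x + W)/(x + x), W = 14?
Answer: 5*I*√915/3 ≈ 50.415*I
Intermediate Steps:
L(x) = 4 + (14 + x)/(14*x) (L(x) = 4 + ((x + 14)/(x + x))/7 = 4 + ((14 + x)/((2*x)))/7 = 4 + ((14 + x)*(1/(2*x)))/7 = 4 + ((14 + x)/(2*x))/7 = 4 + (14 + x)/(14*x))
G = -7082/3 (G = (⅓)*(-7082) = -7082/3 ≈ -2360.7)
I(C) = -181 (I(C) = 4 - 37*5 = 4 - 185 = -181)
√(G + I(L(-10))) = √(-7082/3 - 181) = √(-7625/3) = 5*I*√915/3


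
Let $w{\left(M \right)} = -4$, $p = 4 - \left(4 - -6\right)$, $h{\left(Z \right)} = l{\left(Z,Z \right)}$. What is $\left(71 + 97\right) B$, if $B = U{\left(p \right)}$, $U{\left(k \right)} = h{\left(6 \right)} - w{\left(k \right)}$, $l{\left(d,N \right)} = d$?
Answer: $1680$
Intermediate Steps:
$h{\left(Z \right)} = Z$
$p = -6$ ($p = 4 - \left(4 + 6\right) = 4 - 10 = -6$)
$U{\left(k \right)} = 10$ ($U{\left(k \right)} = 6 - -4 = 6 + 4 = 10$)
$B = 10$
$\left(71 + 97\right) B = \left(71 + 97\right) 10 = 168 \cdot 10 = 1680$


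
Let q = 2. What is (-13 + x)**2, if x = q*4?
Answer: 25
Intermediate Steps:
x = 8 (x = 2*4 = 8)
(-13 + x)**2 = (-13 + 8)**2 = (-5)**2 = 25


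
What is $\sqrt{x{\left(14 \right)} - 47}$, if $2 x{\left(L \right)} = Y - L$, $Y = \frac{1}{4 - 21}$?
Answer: $\frac{i \sqrt{62458}}{34} \approx 7.3505 i$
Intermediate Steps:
$Y = - \frac{1}{17}$ ($Y = \frac{1}{-17} = - \frac{1}{17} \approx -0.058824$)
$x{\left(L \right)} = - \frac{1}{34} - \frac{L}{2}$ ($x{\left(L \right)} = \frac{- \frac{1}{17} - L}{2} = - \frac{1}{34} - \frac{L}{2}$)
$\sqrt{x{\left(14 \right)} - 47} = \sqrt{\left(- \frac{1}{34} - 7\right) - 47} = \sqrt{- \frac{239}{34} - 47} = \sqrt{- \frac{1837}{34}} = \frac{i \sqrt{62458}}{34}$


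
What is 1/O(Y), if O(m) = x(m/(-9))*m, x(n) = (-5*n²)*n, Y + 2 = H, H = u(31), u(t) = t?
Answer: 729/3536405 ≈ 0.00020614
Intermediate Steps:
H = 31
Y = 29 (Y = -2 + 31 = 29)
x(n) = -5*n³
O(m) = 5*m⁴/729 (O(m) = (-5*(-m³/729))*m = (-(-5)*m³/729)*m = (5*m³/729)*m = 5*m⁴/729)
1/O(Y) = 1/((5/729)*29⁴) = 1/((5/729)*707281) = 1/(3536405/729) = 729/3536405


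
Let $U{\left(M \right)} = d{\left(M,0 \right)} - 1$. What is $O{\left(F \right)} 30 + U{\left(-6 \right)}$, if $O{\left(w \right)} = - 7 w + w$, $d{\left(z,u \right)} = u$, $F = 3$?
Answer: $-541$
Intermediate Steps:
$U{\left(M \right)} = -1$ ($U{\left(M \right)} = 0 - 1 = -1$)
$O{\left(w \right)} = - 6 w$
$O{\left(F \right)} 30 + U{\left(-6 \right)} = \left(-6\right) 3 \cdot 30 - 1 = \left(-18\right) 30 - 1 = -540 - 1 = -541$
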